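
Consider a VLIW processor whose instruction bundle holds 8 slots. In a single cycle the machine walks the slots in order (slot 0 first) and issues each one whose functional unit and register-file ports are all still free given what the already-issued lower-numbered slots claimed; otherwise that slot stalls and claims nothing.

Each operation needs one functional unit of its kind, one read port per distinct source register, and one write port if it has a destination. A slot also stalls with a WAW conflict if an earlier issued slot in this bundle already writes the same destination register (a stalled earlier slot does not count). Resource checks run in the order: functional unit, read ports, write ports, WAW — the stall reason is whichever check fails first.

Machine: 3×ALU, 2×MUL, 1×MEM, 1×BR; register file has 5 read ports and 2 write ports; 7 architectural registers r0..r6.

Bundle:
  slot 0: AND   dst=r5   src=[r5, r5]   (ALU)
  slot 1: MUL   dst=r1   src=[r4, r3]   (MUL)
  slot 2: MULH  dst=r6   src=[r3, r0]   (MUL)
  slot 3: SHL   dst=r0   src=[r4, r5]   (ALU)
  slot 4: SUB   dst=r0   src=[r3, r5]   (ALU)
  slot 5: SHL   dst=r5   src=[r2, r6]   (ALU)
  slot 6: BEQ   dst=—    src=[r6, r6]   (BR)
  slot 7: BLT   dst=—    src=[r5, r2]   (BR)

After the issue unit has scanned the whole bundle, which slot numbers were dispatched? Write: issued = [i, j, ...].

(0) want 1×ALU +1rd +1wr — yes → AL2|MU2|ME1|BR1|rd4|wr1
(1) want 1×MUL +2rd +1wr — yes → AL2|MU1|ME1|BR1|rd2|wr0
(2) want 1×MUL +2rd +1wr — WR_PORT → AL2|MU1|ME1|BR1|rd2|wr0
(3) want 1×ALU +2rd +1wr — WR_PORT → AL2|MU1|ME1|BR1|rd2|wr0
(4) want 1×ALU +2rd +1wr — WR_PORT → AL2|MU1|ME1|BR1|rd2|wr0
(5) want 1×ALU +2rd +1wr — WR_PORT → AL2|MU1|ME1|BR1|rd2|wr0
(6) want 1×BR +1rd +0wr — yes → AL2|MU1|ME1|BR0|rd1|wr0
(7) want 1×BR +2rd +0wr — FU → AL2|MU1|ME1|BR0|rd1|wr0

issued = [0, 1, 6]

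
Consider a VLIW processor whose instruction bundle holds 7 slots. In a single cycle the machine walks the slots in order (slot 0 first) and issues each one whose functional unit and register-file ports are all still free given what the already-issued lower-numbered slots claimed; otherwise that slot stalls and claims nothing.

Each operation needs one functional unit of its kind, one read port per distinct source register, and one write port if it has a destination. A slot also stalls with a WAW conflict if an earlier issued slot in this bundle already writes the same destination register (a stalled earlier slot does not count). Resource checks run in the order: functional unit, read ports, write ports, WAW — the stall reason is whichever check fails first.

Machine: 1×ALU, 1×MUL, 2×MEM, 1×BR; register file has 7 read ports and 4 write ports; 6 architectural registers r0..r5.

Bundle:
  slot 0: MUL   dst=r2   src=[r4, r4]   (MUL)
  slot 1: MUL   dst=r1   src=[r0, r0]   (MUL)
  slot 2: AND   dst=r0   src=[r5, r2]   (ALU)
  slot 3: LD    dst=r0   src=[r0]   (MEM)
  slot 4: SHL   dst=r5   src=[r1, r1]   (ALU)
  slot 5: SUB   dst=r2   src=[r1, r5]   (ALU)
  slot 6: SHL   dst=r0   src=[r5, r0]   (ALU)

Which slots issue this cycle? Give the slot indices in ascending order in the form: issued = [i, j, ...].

  0. MUL→r2 ⇒ go  {1A/0Mu/2Ld/1B | 6r 3w}
  1. MUL→r1 ⇒ no(FU)  {1A/0Mu/2Ld/1B | 6r 3w}
  2. ALU→r0 ⇒ go  {0A/0Mu/2Ld/1B | 4r 2w}
  3. MEM→r0 ⇒ no(WAW)  {0A/0Mu/2Ld/1B | 4r 2w}
  4. ALU→r5 ⇒ no(FU)  {0A/0Mu/2Ld/1B | 4r 2w}
  5. ALU→r2 ⇒ no(FU)  {0A/0Mu/2Ld/1B | 4r 2w}
  6. ALU→r0 ⇒ no(FU)  {0A/0Mu/2Ld/1B | 4r 2w}

issued = [0, 2]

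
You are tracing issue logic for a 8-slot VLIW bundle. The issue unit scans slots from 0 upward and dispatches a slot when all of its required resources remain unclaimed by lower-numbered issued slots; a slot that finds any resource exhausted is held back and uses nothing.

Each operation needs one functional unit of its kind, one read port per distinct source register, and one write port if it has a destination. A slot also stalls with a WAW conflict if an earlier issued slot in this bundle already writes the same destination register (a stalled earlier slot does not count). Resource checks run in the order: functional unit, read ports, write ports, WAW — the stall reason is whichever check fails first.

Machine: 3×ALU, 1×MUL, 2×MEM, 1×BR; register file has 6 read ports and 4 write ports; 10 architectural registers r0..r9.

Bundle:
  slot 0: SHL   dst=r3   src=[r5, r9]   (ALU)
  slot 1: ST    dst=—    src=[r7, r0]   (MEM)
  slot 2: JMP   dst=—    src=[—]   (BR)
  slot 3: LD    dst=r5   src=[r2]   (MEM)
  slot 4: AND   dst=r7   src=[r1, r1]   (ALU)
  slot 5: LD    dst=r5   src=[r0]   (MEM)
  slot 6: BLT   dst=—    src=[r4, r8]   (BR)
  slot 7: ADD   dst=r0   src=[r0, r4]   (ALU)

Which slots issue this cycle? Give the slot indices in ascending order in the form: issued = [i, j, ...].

[0] ALU needs rd=2 wr=1: ok; after: ALU=2 MUL=1 MEM=2 BR=1, R=4, W=3
[1] MEM needs rd=2 wr=0: ok; after: ALU=2 MUL=1 MEM=1 BR=1, R=2, W=3
[2] BR needs rd=0 wr=0: ok; after: ALU=2 MUL=1 MEM=1 BR=0, R=2, W=3
[3] MEM needs rd=1 wr=1: ok; after: ALU=2 MUL=1 MEM=0 BR=0, R=1, W=2
[4] ALU needs rd=1 wr=1: ok; after: ALU=1 MUL=1 MEM=0 BR=0, R=0, W=1
[5] MEM needs rd=1 wr=1: FU; after: ALU=1 MUL=1 MEM=0 BR=0, R=0, W=1
[6] BR needs rd=2 wr=0: FU; after: ALU=1 MUL=1 MEM=0 BR=0, R=0, W=1
[7] ALU needs rd=2 wr=1: RD_PORT; after: ALU=1 MUL=1 MEM=0 BR=0, R=0, W=1

issued = [0, 1, 2, 3, 4]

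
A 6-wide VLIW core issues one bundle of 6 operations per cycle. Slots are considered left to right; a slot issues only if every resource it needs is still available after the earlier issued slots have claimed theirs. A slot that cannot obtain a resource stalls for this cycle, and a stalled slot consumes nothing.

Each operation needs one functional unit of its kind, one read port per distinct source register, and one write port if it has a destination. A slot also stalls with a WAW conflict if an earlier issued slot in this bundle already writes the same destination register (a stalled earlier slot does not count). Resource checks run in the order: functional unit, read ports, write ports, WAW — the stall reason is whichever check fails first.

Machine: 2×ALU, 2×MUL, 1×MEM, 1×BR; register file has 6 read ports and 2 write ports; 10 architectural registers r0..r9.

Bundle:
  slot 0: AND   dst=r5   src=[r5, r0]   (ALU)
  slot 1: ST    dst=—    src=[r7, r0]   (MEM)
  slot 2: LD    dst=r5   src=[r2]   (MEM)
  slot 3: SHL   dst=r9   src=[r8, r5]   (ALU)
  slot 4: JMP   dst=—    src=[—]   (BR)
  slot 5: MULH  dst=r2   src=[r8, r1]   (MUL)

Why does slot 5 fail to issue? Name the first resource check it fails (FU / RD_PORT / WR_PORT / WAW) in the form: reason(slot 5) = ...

(0) want 1×ALU +2rd +1wr — yes → AL1|MU2|ME1|BR1|rd4|wr1
(1) want 1×MEM +2rd +0wr — yes → AL1|MU2|ME0|BR1|rd2|wr1
(2) want 1×MEM +1rd +1wr — FU → AL1|MU2|ME0|BR1|rd2|wr1
(3) want 1×ALU +2rd +1wr — yes → AL0|MU2|ME0|BR1|rd0|wr0
(4) want 1×BR +0rd +0wr — yes → AL0|MU2|ME0|BR0|rd0|wr0
(5) want 1×MUL +2rd +1wr — RD_PORT → AL0|MU2|ME0|BR0|rd0|wr0

reason(slot 5) = RD_PORT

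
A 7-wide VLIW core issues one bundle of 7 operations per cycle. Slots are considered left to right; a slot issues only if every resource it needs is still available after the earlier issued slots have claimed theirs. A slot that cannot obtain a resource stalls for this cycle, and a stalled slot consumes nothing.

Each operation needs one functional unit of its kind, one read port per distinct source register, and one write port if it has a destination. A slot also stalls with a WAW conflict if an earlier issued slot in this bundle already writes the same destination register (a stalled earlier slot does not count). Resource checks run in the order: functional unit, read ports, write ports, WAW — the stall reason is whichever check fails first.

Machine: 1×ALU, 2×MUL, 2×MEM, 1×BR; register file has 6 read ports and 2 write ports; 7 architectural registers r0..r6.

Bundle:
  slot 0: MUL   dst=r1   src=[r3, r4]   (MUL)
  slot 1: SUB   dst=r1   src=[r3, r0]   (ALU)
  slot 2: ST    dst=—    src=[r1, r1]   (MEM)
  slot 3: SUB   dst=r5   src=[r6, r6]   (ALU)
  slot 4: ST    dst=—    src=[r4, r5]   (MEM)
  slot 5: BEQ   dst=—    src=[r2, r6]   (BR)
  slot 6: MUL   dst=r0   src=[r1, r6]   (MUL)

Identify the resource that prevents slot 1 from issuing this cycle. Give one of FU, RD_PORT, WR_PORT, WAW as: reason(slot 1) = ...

slot 0 (MUL): ISSUE — free A1,Mu1,Ld2,B1 rp4 wp1
slot 1 (ALU): stall WAW — free A1,Mu1,Ld2,B1 rp4 wp1
slot 2 (MEM): ISSUE — free A1,Mu1,Ld1,B1 rp3 wp1
slot 3 (ALU): ISSUE — free A0,Mu1,Ld1,B1 rp2 wp0
slot 4 (MEM): ISSUE — free A0,Mu1,Ld0,B1 rp0 wp0
slot 5 (BR): stall RD_PORT — free A0,Mu1,Ld0,B1 rp0 wp0
slot 6 (MUL): stall RD_PORT — free A0,Mu1,Ld0,B1 rp0 wp0

reason(slot 1) = WAW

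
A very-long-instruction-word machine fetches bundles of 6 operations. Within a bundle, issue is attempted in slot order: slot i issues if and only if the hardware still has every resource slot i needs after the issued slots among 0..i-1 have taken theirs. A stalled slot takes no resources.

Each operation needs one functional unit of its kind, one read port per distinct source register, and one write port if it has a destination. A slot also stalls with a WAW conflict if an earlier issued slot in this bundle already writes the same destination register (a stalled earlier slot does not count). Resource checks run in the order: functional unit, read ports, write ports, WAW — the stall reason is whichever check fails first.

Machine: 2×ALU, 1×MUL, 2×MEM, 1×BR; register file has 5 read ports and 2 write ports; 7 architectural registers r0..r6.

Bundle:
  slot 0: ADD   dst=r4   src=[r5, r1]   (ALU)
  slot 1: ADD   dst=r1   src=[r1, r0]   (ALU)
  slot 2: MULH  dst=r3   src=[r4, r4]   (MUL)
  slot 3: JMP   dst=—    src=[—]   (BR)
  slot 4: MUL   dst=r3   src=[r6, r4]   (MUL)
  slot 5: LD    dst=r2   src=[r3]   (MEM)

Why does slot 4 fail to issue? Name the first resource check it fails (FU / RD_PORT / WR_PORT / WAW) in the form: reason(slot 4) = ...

reason(slot 4) = RD_PORT

[0] ALU needs rd=2 wr=1: ok; after: ALU=1 MUL=1 MEM=2 BR=1, R=3, W=1
[1] ALU needs rd=2 wr=1: ok; after: ALU=0 MUL=1 MEM=2 BR=1, R=1, W=0
[2] MUL needs rd=1 wr=1: WR_PORT; after: ALU=0 MUL=1 MEM=2 BR=1, R=1, W=0
[3] BR needs rd=0 wr=0: ok; after: ALU=0 MUL=1 MEM=2 BR=0, R=1, W=0
[4] MUL needs rd=2 wr=1: RD_PORT; after: ALU=0 MUL=1 MEM=2 BR=0, R=1, W=0
[5] MEM needs rd=1 wr=1: WR_PORT; after: ALU=0 MUL=1 MEM=2 BR=0, R=1, W=0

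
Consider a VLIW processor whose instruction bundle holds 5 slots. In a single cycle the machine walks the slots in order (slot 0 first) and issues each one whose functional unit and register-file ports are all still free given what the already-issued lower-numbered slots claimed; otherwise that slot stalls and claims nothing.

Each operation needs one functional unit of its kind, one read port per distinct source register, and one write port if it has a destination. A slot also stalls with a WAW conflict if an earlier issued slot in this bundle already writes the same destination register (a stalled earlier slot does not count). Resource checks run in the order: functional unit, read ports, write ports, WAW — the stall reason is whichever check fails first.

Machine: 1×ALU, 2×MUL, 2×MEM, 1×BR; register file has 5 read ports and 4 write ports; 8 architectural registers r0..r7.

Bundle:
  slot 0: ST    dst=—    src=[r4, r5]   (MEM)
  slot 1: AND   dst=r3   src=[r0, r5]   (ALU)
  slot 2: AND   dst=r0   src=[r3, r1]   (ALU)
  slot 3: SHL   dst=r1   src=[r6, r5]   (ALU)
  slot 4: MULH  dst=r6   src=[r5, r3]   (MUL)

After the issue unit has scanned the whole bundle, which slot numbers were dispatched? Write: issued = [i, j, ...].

#0 MEM src=r4,r5 dispatched  <A:1 Mu:2 Ld:1 B:1 rd:3 wr:4>
#1 ALU src=r0,r5 dispatched  <A:0 Mu:2 Ld:1 B:1 rd:1 wr:3>
#2 ALU src=r3,r1 held:FU  <A:0 Mu:2 Ld:1 B:1 rd:1 wr:3>
#3 ALU src=r6,r5 held:FU  <A:0 Mu:2 Ld:1 B:1 rd:1 wr:3>
#4 MUL src=r5,r3 held:RD_PORT  <A:0 Mu:2 Ld:1 B:1 rd:1 wr:3>

issued = [0, 1]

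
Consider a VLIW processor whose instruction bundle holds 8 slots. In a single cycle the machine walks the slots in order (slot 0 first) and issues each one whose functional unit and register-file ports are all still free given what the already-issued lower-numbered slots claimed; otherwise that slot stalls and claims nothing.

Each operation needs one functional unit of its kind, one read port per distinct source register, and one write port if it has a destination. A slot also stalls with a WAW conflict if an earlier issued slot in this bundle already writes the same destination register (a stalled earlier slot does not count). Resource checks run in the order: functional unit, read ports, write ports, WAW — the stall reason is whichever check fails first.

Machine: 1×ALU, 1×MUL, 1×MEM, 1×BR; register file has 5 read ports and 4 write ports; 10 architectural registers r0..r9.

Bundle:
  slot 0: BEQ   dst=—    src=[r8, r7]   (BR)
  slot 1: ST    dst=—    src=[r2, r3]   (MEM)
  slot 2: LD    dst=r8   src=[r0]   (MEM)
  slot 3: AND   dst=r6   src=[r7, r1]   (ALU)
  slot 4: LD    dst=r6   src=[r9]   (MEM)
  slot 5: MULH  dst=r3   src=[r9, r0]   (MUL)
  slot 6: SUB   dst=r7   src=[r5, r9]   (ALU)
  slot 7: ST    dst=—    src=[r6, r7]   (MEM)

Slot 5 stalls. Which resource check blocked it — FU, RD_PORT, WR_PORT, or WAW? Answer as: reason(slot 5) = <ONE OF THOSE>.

reason(slot 5) = RD_PORT

[0] BR needs rd=2 wr=0: ok; after: ALU=1 MUL=1 MEM=1 BR=0, R=3, W=4
[1] MEM needs rd=2 wr=0: ok; after: ALU=1 MUL=1 MEM=0 BR=0, R=1, W=4
[2] MEM needs rd=1 wr=1: FU; after: ALU=1 MUL=1 MEM=0 BR=0, R=1, W=4
[3] ALU needs rd=2 wr=1: RD_PORT; after: ALU=1 MUL=1 MEM=0 BR=0, R=1, W=4
[4] MEM needs rd=1 wr=1: FU; after: ALU=1 MUL=1 MEM=0 BR=0, R=1, W=4
[5] MUL needs rd=2 wr=1: RD_PORT; after: ALU=1 MUL=1 MEM=0 BR=0, R=1, W=4
[6] ALU needs rd=2 wr=1: RD_PORT; after: ALU=1 MUL=1 MEM=0 BR=0, R=1, W=4
[7] MEM needs rd=2 wr=0: FU; after: ALU=1 MUL=1 MEM=0 BR=0, R=1, W=4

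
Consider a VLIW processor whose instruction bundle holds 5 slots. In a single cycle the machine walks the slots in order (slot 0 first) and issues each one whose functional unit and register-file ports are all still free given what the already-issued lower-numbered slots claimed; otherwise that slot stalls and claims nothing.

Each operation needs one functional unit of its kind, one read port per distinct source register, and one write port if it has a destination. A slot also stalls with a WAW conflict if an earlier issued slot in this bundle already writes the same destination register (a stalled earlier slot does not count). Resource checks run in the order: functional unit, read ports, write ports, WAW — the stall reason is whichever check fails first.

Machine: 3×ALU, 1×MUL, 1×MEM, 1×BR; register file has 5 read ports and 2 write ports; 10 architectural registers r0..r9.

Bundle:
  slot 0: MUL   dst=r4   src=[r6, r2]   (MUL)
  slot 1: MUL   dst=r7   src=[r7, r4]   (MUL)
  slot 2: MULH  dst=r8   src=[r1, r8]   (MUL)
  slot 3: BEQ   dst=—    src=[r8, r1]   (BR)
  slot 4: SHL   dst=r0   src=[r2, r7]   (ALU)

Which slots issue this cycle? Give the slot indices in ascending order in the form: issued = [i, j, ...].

(0) want 1×MUL +2rd +1wr — yes → AL3|MU0|ME1|BR1|rd3|wr1
(1) want 1×MUL +2rd +1wr — FU → AL3|MU0|ME1|BR1|rd3|wr1
(2) want 1×MUL +2rd +1wr — FU → AL3|MU0|ME1|BR1|rd3|wr1
(3) want 1×BR +2rd +0wr — yes → AL3|MU0|ME1|BR0|rd1|wr1
(4) want 1×ALU +2rd +1wr — RD_PORT → AL3|MU0|ME1|BR0|rd1|wr1

issued = [0, 3]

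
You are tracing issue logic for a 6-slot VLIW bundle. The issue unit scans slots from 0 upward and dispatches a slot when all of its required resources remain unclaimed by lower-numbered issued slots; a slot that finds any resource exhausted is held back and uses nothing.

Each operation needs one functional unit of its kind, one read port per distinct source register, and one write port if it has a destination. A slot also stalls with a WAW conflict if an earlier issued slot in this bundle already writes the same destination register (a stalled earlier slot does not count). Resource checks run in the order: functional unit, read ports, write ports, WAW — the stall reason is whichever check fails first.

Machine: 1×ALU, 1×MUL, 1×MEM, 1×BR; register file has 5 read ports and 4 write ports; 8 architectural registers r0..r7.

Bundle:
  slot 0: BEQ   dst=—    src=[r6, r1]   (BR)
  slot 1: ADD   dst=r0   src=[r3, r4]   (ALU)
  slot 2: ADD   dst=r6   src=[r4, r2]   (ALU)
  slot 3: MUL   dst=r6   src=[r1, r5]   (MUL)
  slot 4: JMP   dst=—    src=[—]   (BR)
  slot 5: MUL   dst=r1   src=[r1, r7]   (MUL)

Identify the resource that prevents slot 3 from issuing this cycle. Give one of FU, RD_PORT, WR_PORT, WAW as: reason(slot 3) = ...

reason(slot 3) = RD_PORT

#0 BR src=r6,r1 dispatched  <A:1 Mu:1 Ld:1 B:0 rd:3 wr:4>
#1 ALU src=r3,r4 dispatched  <A:0 Mu:1 Ld:1 B:0 rd:1 wr:3>
#2 ALU src=r4,r2 held:FU  <A:0 Mu:1 Ld:1 B:0 rd:1 wr:3>
#3 MUL src=r1,r5 held:RD_PORT  <A:0 Mu:1 Ld:1 B:0 rd:1 wr:3>
#4 BR src=- held:FU  <A:0 Mu:1 Ld:1 B:0 rd:1 wr:3>
#5 MUL src=r1,r7 held:RD_PORT  <A:0 Mu:1 Ld:1 B:0 rd:1 wr:3>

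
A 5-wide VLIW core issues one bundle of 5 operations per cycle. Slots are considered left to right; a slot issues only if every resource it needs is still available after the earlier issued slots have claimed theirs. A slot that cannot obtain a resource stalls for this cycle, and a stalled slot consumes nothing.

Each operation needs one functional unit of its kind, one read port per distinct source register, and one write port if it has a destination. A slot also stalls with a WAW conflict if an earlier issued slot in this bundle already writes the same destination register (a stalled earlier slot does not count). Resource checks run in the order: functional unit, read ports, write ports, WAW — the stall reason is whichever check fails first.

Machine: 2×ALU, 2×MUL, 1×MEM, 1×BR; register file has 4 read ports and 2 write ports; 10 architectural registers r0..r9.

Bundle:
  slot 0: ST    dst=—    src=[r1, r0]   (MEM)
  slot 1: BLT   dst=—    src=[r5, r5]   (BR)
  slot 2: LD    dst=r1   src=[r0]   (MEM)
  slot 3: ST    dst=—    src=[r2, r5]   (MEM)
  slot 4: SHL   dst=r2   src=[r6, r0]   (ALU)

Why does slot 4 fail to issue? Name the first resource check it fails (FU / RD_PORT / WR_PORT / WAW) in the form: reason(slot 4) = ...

reason(slot 4) = RD_PORT

(0) want 1×MEM +2rd +0wr — yes → AL2|MU2|ME0|BR1|rd2|wr2
(1) want 1×BR +1rd +0wr — yes → AL2|MU2|ME0|BR0|rd1|wr2
(2) want 1×MEM +1rd +1wr — FU → AL2|MU2|ME0|BR0|rd1|wr2
(3) want 1×MEM +2rd +0wr — FU → AL2|MU2|ME0|BR0|rd1|wr2
(4) want 1×ALU +2rd +1wr — RD_PORT → AL2|MU2|ME0|BR0|rd1|wr2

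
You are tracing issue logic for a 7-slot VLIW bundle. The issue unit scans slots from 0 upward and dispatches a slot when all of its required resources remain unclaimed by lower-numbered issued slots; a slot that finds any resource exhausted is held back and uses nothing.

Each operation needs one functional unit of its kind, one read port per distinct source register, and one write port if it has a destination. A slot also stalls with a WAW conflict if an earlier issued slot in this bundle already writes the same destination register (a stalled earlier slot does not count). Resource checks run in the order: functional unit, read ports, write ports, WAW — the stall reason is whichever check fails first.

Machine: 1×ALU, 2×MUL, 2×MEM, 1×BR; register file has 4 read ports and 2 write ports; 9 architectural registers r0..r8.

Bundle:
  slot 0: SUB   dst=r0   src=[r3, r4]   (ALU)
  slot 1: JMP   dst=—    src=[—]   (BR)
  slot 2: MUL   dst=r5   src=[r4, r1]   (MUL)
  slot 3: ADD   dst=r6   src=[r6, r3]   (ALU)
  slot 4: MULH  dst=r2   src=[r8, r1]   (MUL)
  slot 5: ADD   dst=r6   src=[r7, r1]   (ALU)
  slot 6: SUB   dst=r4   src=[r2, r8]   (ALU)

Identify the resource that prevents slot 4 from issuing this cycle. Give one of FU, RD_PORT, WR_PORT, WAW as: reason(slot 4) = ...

slot 0 (ALU): ISSUE — free A0,Mu2,Ld2,B1 rp2 wp1
slot 1 (BR): ISSUE — free A0,Mu2,Ld2,B0 rp2 wp1
slot 2 (MUL): ISSUE — free A0,Mu1,Ld2,B0 rp0 wp0
slot 3 (ALU): stall FU — free A0,Mu1,Ld2,B0 rp0 wp0
slot 4 (MUL): stall RD_PORT — free A0,Mu1,Ld2,B0 rp0 wp0
slot 5 (ALU): stall FU — free A0,Mu1,Ld2,B0 rp0 wp0
slot 6 (ALU): stall FU — free A0,Mu1,Ld2,B0 rp0 wp0

reason(slot 4) = RD_PORT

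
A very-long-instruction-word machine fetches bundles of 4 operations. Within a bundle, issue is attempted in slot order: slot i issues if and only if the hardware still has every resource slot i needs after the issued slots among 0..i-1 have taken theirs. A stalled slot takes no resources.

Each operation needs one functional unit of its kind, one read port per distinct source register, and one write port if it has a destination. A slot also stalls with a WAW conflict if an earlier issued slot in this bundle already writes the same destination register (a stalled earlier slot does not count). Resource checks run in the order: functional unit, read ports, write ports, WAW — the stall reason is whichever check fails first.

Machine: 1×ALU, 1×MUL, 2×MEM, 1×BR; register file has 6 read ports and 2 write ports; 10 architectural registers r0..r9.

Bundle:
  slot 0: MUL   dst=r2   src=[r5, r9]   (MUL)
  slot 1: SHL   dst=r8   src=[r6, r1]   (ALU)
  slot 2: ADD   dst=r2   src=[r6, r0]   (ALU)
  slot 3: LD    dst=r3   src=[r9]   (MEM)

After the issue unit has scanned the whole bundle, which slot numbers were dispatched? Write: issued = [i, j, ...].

issued = [0, 1]

[0] MUL needs rd=2 wr=1: ok; after: ALU=1 MUL=0 MEM=2 BR=1, R=4, W=1
[1] ALU needs rd=2 wr=1: ok; after: ALU=0 MUL=0 MEM=2 BR=1, R=2, W=0
[2] ALU needs rd=2 wr=1: FU; after: ALU=0 MUL=0 MEM=2 BR=1, R=2, W=0
[3] MEM needs rd=1 wr=1: WR_PORT; after: ALU=0 MUL=0 MEM=2 BR=1, R=2, W=0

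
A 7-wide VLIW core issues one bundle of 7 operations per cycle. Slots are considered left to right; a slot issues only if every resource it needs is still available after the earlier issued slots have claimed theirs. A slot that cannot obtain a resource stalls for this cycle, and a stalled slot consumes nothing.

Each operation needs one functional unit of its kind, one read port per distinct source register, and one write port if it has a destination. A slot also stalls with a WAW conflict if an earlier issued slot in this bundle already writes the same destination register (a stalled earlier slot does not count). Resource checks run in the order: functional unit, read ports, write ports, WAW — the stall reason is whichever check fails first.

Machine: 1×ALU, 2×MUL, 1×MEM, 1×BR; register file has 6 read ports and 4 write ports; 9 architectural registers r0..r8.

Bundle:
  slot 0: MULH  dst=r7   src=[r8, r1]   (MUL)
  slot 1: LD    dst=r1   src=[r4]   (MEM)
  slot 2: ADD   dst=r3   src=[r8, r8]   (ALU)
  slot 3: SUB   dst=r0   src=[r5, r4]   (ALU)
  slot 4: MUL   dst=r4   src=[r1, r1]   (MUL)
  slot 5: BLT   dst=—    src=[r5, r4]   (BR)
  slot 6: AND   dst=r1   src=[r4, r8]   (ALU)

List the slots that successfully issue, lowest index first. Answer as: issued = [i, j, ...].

  0. MUL→r7 ⇒ go  {1A/1Mu/1Ld/1B | 4r 3w}
  1. MEM→r1 ⇒ go  {1A/1Mu/0Ld/1B | 3r 2w}
  2. ALU→r3 ⇒ go  {0A/1Mu/0Ld/1B | 2r 1w}
  3. ALU→r0 ⇒ no(FU)  {0A/1Mu/0Ld/1B | 2r 1w}
  4. MUL→r4 ⇒ go  {0A/0Mu/0Ld/1B | 1r 0w}
  5. BR ⇒ no(RD_PORT)  {0A/0Mu/0Ld/1B | 1r 0w}
  6. ALU→r1 ⇒ no(FU)  {0A/0Mu/0Ld/1B | 1r 0w}

issued = [0, 1, 2, 4]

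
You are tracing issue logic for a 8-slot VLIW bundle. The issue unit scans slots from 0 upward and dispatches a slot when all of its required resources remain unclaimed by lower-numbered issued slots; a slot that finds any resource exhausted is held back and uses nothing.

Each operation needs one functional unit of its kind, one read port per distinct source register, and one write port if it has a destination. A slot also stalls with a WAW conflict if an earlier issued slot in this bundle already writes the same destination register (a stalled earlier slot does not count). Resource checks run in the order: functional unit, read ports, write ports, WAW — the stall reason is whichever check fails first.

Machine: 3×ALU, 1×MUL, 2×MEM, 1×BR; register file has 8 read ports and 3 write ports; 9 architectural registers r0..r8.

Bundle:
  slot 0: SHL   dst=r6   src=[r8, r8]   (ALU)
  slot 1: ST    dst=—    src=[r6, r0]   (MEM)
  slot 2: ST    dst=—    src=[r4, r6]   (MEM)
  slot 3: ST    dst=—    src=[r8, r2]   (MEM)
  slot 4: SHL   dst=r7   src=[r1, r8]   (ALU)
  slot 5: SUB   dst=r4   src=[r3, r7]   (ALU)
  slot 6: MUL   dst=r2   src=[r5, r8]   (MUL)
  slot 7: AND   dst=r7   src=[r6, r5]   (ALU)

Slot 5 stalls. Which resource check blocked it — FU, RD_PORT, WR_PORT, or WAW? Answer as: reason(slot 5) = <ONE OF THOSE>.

reason(slot 5) = RD_PORT

(0) want 1×ALU +1rd +1wr — yes → AL2|MU1|ME2|BR1|rd7|wr2
(1) want 1×MEM +2rd +0wr — yes → AL2|MU1|ME1|BR1|rd5|wr2
(2) want 1×MEM +2rd +0wr — yes → AL2|MU1|ME0|BR1|rd3|wr2
(3) want 1×MEM +2rd +0wr — FU → AL2|MU1|ME0|BR1|rd3|wr2
(4) want 1×ALU +2rd +1wr — yes → AL1|MU1|ME0|BR1|rd1|wr1
(5) want 1×ALU +2rd +1wr — RD_PORT → AL1|MU1|ME0|BR1|rd1|wr1
(6) want 1×MUL +2rd +1wr — RD_PORT → AL1|MU1|ME0|BR1|rd1|wr1
(7) want 1×ALU +2rd +1wr — RD_PORT → AL1|MU1|ME0|BR1|rd1|wr1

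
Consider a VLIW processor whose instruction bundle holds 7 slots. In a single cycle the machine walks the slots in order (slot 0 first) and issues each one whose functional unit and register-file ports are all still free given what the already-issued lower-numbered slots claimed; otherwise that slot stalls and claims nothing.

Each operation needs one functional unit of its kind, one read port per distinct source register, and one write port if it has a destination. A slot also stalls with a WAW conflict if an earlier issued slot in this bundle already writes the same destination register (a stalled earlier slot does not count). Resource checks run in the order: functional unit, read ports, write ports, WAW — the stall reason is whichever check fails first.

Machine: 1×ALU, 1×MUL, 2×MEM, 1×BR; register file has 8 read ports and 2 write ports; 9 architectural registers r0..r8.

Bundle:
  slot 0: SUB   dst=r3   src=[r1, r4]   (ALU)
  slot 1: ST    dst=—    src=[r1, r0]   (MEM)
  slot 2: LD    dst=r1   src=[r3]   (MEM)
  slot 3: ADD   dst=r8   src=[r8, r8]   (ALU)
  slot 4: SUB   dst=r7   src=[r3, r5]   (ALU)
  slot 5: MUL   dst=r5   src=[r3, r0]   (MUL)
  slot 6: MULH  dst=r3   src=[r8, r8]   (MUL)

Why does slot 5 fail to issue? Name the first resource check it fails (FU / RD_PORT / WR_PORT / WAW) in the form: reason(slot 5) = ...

reason(slot 5) = WR_PORT

#0 ALU src=r1,r4 dispatched  <A:0 Mu:1 Ld:2 B:1 rd:6 wr:1>
#1 MEM src=r1,r0 dispatched  <A:0 Mu:1 Ld:1 B:1 rd:4 wr:1>
#2 MEM src=r3 dispatched  <A:0 Mu:1 Ld:0 B:1 rd:3 wr:0>
#3 ALU src=r8,r8 held:FU  <A:0 Mu:1 Ld:0 B:1 rd:3 wr:0>
#4 ALU src=r3,r5 held:FU  <A:0 Mu:1 Ld:0 B:1 rd:3 wr:0>
#5 MUL src=r3,r0 held:WR_PORT  <A:0 Mu:1 Ld:0 B:1 rd:3 wr:0>
#6 MUL src=r8,r8 held:WR_PORT  <A:0 Mu:1 Ld:0 B:1 rd:3 wr:0>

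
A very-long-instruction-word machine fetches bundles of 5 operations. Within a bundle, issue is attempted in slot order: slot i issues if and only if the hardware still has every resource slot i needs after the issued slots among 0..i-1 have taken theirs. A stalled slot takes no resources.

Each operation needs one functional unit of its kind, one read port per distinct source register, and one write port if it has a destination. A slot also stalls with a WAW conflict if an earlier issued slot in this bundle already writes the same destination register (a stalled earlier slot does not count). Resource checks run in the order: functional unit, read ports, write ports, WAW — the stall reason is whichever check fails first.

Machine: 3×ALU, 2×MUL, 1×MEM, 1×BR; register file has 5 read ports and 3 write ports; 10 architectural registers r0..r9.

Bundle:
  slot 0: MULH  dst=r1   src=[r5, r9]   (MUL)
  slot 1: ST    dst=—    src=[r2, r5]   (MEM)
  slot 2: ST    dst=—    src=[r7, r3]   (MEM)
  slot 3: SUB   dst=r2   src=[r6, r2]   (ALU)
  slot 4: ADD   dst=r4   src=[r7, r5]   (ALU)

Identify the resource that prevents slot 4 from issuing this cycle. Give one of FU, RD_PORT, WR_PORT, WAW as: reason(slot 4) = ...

reason(slot 4) = RD_PORT

(0) want 1×MUL +2rd +1wr — yes → AL3|MU1|ME1|BR1|rd3|wr2
(1) want 1×MEM +2rd +0wr — yes → AL3|MU1|ME0|BR1|rd1|wr2
(2) want 1×MEM +2rd +0wr — FU → AL3|MU1|ME0|BR1|rd1|wr2
(3) want 1×ALU +2rd +1wr — RD_PORT → AL3|MU1|ME0|BR1|rd1|wr2
(4) want 1×ALU +2rd +1wr — RD_PORT → AL3|MU1|ME0|BR1|rd1|wr2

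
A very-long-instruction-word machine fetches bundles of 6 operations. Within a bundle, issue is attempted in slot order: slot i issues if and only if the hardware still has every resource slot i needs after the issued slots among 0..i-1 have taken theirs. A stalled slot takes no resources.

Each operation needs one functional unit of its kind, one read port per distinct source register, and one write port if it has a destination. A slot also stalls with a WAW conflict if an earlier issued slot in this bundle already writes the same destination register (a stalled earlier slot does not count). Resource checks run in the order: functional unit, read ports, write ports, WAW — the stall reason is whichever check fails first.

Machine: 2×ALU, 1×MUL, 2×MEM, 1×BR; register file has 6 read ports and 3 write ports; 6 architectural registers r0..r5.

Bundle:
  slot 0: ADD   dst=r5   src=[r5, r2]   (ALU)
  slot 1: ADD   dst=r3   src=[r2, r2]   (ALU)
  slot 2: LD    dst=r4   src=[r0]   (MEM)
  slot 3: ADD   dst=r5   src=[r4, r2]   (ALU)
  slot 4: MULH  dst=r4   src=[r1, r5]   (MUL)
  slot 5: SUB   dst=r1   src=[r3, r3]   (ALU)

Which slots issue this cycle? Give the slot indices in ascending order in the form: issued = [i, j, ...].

issued = [0, 1, 2]

slot 0 (ALU): ISSUE — free A1,Mu1,Ld2,B1 rp4 wp2
slot 1 (ALU): ISSUE — free A0,Mu1,Ld2,B1 rp3 wp1
slot 2 (MEM): ISSUE — free A0,Mu1,Ld1,B1 rp2 wp0
slot 3 (ALU): stall FU — free A0,Mu1,Ld1,B1 rp2 wp0
slot 4 (MUL): stall WR_PORT — free A0,Mu1,Ld1,B1 rp2 wp0
slot 5 (ALU): stall FU — free A0,Mu1,Ld1,B1 rp2 wp0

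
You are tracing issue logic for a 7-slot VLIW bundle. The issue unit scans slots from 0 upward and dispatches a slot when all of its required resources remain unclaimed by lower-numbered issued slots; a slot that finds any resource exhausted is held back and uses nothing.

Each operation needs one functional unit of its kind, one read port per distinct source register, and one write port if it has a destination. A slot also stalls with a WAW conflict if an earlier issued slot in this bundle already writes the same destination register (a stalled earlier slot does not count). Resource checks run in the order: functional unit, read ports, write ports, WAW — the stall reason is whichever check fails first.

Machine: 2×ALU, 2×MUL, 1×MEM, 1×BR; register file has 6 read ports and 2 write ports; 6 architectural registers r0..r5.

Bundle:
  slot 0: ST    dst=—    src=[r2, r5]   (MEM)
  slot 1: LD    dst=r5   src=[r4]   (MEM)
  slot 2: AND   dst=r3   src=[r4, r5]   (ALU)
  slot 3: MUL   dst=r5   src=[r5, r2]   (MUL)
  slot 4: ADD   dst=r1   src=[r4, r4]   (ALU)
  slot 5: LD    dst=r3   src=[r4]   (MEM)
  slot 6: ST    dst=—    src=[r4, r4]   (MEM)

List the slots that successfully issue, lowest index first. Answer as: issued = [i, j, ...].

issued = [0, 2, 3]

  0. MEM ⇒ go  {2A/2Mu/0Ld/1B | 4r 2w}
  1. MEM→r5 ⇒ no(FU)  {2A/2Mu/0Ld/1B | 4r 2w}
  2. ALU→r3 ⇒ go  {1A/2Mu/0Ld/1B | 2r 1w}
  3. MUL→r5 ⇒ go  {1A/1Mu/0Ld/1B | 0r 0w}
  4. ALU→r1 ⇒ no(RD_PORT)  {1A/1Mu/0Ld/1B | 0r 0w}
  5. MEM→r3 ⇒ no(FU)  {1A/1Mu/0Ld/1B | 0r 0w}
  6. MEM ⇒ no(FU)  {1A/1Mu/0Ld/1B | 0r 0w}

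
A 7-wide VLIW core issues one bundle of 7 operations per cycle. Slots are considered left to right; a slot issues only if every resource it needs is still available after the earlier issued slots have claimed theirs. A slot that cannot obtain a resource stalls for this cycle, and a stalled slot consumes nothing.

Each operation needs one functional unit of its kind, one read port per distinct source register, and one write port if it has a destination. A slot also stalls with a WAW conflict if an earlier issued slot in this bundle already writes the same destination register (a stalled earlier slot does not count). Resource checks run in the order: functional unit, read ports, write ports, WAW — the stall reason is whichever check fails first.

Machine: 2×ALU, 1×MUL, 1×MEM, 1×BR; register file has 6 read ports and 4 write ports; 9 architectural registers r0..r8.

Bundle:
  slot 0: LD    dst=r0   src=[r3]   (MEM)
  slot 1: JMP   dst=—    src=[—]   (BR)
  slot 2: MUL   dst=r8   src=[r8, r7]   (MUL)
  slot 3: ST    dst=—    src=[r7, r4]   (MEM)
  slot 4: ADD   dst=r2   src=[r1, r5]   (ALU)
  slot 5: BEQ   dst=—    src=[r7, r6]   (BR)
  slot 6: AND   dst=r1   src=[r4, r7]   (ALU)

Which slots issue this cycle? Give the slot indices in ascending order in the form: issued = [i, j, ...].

issued = [0, 1, 2, 4]

  0. MEM→r0 ⇒ go  {2A/1Mu/0Ld/1B | 5r 3w}
  1. BR ⇒ go  {2A/1Mu/0Ld/0B | 5r 3w}
  2. MUL→r8 ⇒ go  {2A/0Mu/0Ld/0B | 3r 2w}
  3. MEM ⇒ no(FU)  {2A/0Mu/0Ld/0B | 3r 2w}
  4. ALU→r2 ⇒ go  {1A/0Mu/0Ld/0B | 1r 1w}
  5. BR ⇒ no(FU)  {1A/0Mu/0Ld/0B | 1r 1w}
  6. ALU→r1 ⇒ no(RD_PORT)  {1A/0Mu/0Ld/0B | 1r 1w}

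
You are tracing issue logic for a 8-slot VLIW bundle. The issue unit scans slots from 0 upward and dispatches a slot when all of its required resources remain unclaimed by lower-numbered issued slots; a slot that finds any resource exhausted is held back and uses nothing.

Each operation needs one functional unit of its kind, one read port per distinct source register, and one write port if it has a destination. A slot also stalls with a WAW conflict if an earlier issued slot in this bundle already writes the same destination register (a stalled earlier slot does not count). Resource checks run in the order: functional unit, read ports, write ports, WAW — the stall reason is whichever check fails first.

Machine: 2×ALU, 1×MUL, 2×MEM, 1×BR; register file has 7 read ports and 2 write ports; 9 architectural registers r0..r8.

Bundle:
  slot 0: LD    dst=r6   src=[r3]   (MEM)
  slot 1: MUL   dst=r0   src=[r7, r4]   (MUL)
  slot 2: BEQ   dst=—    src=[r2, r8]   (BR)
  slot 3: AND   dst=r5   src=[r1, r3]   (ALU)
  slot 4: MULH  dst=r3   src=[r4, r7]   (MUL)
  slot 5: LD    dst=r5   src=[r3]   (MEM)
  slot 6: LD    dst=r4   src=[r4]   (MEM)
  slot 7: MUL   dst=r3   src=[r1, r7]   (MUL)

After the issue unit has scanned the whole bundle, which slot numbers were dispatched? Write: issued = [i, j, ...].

issued = [0, 1, 2]

slot 0 (MEM): ISSUE — free A2,Mu1,Ld1,B1 rp6 wp1
slot 1 (MUL): ISSUE — free A2,Mu0,Ld1,B1 rp4 wp0
slot 2 (BR): ISSUE — free A2,Mu0,Ld1,B0 rp2 wp0
slot 3 (ALU): stall WR_PORT — free A2,Mu0,Ld1,B0 rp2 wp0
slot 4 (MUL): stall FU — free A2,Mu0,Ld1,B0 rp2 wp0
slot 5 (MEM): stall WR_PORT — free A2,Mu0,Ld1,B0 rp2 wp0
slot 6 (MEM): stall WR_PORT — free A2,Mu0,Ld1,B0 rp2 wp0
slot 7 (MUL): stall FU — free A2,Mu0,Ld1,B0 rp2 wp0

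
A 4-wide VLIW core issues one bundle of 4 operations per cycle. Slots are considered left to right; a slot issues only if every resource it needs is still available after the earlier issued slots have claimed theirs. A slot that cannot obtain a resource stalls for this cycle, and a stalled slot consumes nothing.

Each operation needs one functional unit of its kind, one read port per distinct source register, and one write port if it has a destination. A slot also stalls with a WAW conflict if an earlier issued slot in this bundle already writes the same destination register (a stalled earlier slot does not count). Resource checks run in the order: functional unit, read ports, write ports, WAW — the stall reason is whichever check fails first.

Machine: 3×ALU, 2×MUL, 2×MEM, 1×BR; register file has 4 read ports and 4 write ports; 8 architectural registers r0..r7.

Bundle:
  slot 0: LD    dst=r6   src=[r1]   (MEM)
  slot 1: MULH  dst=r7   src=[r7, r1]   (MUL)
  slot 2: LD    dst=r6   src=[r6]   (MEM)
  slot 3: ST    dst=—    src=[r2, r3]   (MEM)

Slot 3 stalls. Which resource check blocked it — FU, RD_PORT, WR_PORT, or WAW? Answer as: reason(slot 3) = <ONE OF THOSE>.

reason(slot 3) = RD_PORT

  0. MEM→r6 ⇒ go  {3A/2Mu/1Ld/1B | 3r 3w}
  1. MUL→r7 ⇒ go  {3A/1Mu/1Ld/1B | 1r 2w}
  2. MEM→r6 ⇒ no(WAW)  {3A/1Mu/1Ld/1B | 1r 2w}
  3. MEM ⇒ no(RD_PORT)  {3A/1Mu/1Ld/1B | 1r 2w}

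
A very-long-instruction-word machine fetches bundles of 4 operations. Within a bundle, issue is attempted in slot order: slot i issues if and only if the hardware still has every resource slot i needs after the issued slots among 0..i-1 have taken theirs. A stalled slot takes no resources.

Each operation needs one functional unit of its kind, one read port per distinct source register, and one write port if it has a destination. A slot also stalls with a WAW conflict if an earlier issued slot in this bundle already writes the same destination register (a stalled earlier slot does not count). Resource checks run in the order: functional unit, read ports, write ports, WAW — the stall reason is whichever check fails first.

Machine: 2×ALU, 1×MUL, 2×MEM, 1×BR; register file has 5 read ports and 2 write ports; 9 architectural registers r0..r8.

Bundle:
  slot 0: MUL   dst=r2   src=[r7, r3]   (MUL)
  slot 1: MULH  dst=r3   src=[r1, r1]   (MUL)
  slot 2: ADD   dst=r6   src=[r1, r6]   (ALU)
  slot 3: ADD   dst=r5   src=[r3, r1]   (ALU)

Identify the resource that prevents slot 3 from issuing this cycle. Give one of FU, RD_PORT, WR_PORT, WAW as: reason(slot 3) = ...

  0. MUL→r2 ⇒ go  {2A/0Mu/2Ld/1B | 3r 1w}
  1. MUL→r3 ⇒ no(FU)  {2A/0Mu/2Ld/1B | 3r 1w}
  2. ALU→r6 ⇒ go  {1A/0Mu/2Ld/1B | 1r 0w}
  3. ALU→r5 ⇒ no(RD_PORT)  {1A/0Mu/2Ld/1B | 1r 0w}

reason(slot 3) = RD_PORT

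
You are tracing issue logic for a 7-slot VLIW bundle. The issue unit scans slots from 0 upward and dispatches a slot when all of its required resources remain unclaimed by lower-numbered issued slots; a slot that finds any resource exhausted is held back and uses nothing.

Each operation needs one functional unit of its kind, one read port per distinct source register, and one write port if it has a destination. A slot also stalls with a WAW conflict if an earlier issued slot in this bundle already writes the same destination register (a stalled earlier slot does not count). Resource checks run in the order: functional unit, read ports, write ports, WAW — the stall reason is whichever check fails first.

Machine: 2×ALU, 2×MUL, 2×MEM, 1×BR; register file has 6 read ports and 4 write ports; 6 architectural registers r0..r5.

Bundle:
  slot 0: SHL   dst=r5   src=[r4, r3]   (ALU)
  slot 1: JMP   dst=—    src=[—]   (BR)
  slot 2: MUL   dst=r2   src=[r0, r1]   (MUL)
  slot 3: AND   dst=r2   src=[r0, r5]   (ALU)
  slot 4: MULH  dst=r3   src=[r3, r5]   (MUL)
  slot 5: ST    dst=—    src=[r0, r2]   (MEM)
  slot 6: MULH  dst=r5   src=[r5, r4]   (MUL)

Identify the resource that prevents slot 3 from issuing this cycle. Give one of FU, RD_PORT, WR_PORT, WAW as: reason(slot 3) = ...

reason(slot 3) = WAW

(0) want 1×ALU +2rd +1wr — yes → AL1|MU2|ME2|BR1|rd4|wr3
(1) want 1×BR +0rd +0wr — yes → AL1|MU2|ME2|BR0|rd4|wr3
(2) want 1×MUL +2rd +1wr — yes → AL1|MU1|ME2|BR0|rd2|wr2
(3) want 1×ALU +2rd +1wr — WAW → AL1|MU1|ME2|BR0|rd2|wr2
(4) want 1×MUL +2rd +1wr — yes → AL1|MU0|ME2|BR0|rd0|wr1
(5) want 1×MEM +2rd +0wr — RD_PORT → AL1|MU0|ME2|BR0|rd0|wr1
(6) want 1×MUL +2rd +1wr — FU → AL1|MU0|ME2|BR0|rd0|wr1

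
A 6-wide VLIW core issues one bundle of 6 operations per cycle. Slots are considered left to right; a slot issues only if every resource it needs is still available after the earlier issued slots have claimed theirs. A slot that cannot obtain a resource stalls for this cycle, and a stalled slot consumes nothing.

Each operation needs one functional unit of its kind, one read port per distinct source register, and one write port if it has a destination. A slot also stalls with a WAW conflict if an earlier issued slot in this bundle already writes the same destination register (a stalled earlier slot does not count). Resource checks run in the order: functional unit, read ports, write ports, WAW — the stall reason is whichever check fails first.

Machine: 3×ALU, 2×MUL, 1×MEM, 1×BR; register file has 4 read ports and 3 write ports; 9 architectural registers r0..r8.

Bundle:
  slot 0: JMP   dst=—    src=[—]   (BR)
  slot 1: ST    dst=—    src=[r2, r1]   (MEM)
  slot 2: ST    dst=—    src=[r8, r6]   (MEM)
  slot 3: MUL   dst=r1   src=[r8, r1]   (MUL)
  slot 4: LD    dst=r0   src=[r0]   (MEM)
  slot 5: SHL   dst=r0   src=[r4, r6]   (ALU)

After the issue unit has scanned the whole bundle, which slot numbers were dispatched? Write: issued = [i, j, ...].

#0 BR src=- dispatched  <A:3 Mu:2 Ld:1 B:0 rd:4 wr:3>
#1 MEM src=r2,r1 dispatched  <A:3 Mu:2 Ld:0 B:0 rd:2 wr:3>
#2 MEM src=r8,r6 held:FU  <A:3 Mu:2 Ld:0 B:0 rd:2 wr:3>
#3 MUL src=r8,r1 dispatched  <A:3 Mu:1 Ld:0 B:0 rd:0 wr:2>
#4 MEM src=r0 held:FU  <A:3 Mu:1 Ld:0 B:0 rd:0 wr:2>
#5 ALU src=r4,r6 held:RD_PORT  <A:3 Mu:1 Ld:0 B:0 rd:0 wr:2>

issued = [0, 1, 3]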